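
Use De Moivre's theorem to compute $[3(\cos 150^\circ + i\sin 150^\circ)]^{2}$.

By De Moivre: z^n = r^n(cos(nθ) + i sin(nθ))
= 3^2(cos(2*150°) + i sin(2*150°))
= 9(cos 300° + i sin 300°)
= 9/2 - (9*sqrt(3)/2)i


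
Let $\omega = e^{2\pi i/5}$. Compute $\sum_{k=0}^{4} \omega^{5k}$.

Since 5 divides 5, ω^5 = (ω^5)^1 = 1^1 = 1, so every term is 1.
Sum = 5 · 1 = 5


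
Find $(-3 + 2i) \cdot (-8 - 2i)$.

(a1*a2 - b1*b2) + (a1*b2 + b1*a2)i
= (24 - (-4)) + (6 + (-16))i
= 28 - 10i


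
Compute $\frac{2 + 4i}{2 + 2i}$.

Multiply numerator and denominator by conjugate (2 - 2i):
= (2 + 4i)(2 - 2i) / (2^2 + 2^2)
= (12 + 4i) / 8
Divide through by 4: (3 + i) / 2
= 3/2 + (1/2)i


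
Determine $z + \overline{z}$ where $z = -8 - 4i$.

z + conjugate(z) = (a + bi) + (a - bi) = 2a
= 2 * (-8) = -16


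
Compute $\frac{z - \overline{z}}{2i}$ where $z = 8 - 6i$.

z - conjugate(z) = 2bi
(z - conjugate(z))/(2i) = 2bi/(2i) = b = -6


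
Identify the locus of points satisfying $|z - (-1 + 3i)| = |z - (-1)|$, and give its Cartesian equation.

|z - z1| = |z - z2| means z is equidistant from z1 and z2,
i.e. the perpendicular bisector of the segment from (-1, 3) to (-1, 0) (midpoint (-1, 3/2)).
With z = x + yi, square both sides:
(x - (-1))^2 + (y - 3)^2 = (x - (-1))^2 + (y - 0)^2
The x^2 and y^2 terms cancel: 0x + (-6)y = 1 - 10 = -9
Simplify: y = 3/2
Locus: Perpendicular bisector of the segment from (-1, 3) to (-1, 0): the line y = 3/2


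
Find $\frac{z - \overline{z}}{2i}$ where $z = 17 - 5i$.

z - conjugate(z) = 2bi
(z - conjugate(z))/(2i) = 2bi/(2i) = b = -5


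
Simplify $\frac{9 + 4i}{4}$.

Divisor is real, so divide each part by 4:
= 9/4 + i


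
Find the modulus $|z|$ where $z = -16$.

|z| = sqrt(a^2 + b^2) = sqrt((-16)^2 + 0^2) = sqrt(256) = 16


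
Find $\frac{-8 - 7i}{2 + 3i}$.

Multiply numerator and denominator by conjugate (2 - 3i):
= (-8 - 7i)(2 - 3i) / (2^2 + 3^2)
= (-37 + 10i) / 13
= -37/13 + (10/13)i


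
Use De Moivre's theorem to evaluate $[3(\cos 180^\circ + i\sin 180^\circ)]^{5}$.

By De Moivre: z^n = r^n(cos(nθ) + i sin(nθ))
= 3^5(cos(5*180°) + i sin(5*180°))
= 243(cos 180° + i sin 180°)
= -243


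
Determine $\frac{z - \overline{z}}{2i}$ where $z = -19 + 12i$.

z - conjugate(z) = 2bi
(z - conjugate(z))/(2i) = 2bi/(2i) = b = 12


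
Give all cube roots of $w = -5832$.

|w| = 5832, arg(w) = 180°
Root modulus = 5832^(1/3) = 18
Root arguments: θ_k = (180° + 360°k)/3 for k = 0, 1, ..., 2
Roots: 9 + 9*sqrt(3)i, -18, 9 - 9*sqrt(3)i


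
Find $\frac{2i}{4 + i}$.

Multiply numerator and denominator by conjugate (4 - i):
= (2i)(4 - i) / (4^2 + 1^2)
= (2 + 8i) / 17
= 2/17 + (8/17)i


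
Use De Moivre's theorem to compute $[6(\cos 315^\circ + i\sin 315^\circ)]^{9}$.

By De Moivre: z^n = r^n(cos(nθ) + i sin(nθ))
= 6^9(cos(9*315°) + i sin(9*315°))
= 10077696(cos 315° + i sin 315°)
= 5038848*sqrt(2) - 5038848*sqrt(2)i


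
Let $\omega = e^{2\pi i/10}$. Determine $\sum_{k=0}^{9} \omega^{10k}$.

Since 10 divides 10, ω^10 = (ω^10)^1 = 1^1 = 1, so every term is 1.
Sum = 10 · 1 = 10


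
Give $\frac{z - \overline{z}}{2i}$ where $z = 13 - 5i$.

z - conjugate(z) = 2bi
(z - conjugate(z))/(2i) = 2bi/(2i) = b = -5


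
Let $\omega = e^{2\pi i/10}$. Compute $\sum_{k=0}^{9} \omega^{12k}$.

Let ζ = ω^12 = e^(2πi·12/10). Since 10 ∤ 12, ζ ≠ 1.
Sum = Σ_{k=0}^{9} ζ^k = (ζ^10 - 1)/(ζ - 1) = (ω^{12·10} - 1)/(ζ - 1) = (1 - 1)/(ζ - 1) = 0


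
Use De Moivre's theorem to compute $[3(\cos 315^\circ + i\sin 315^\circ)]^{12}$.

By De Moivre: z^n = r^n(cos(nθ) + i sin(nθ))
= 3^12(cos(12*315°) + i sin(12*315°))
= 531441(cos 180° + i sin 180°)
= -531441


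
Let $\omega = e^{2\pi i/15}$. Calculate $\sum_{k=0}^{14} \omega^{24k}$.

Let ζ = ω^24 = e^(2πi·24/15). Since 15 ∤ 24, ζ ≠ 1.
Sum = Σ_{k=0}^{14} ζ^k = (ζ^15 - 1)/(ζ - 1) = (ω^{24·15} - 1)/(ζ - 1) = (1 - 1)/(ζ - 1) = 0


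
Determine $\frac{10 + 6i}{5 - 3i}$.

Multiply numerator and denominator by conjugate (5 + 3i):
= (10 + 6i)(5 + 3i) / (5^2 + (-3)^2)
= (32 + 60i) / 34
Divide through by 2: (16 + 30i) / 17
= 16/17 + (30/17)i


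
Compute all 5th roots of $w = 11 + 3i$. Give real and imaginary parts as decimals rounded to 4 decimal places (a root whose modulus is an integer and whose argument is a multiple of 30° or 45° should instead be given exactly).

|w| = sqrt(130) ≈ 11.401754, arg(w) ≈ 15.255119°
Root modulus = sqrt(130)^(1/5) ≈ 1.627025
Root arguments: θ_k = (arg(w) + 360°k)/5 for k = 0, 1, ..., 4
Compute each root as (root modulus)(cos θ_k + i sin θ_k) using full-precision intermediates, then round to 4 decimal places.
Roots: 1.6247 + 0.0866i, 0.4197 + 1.5720i, -1.3653 + 0.8849i, -1.2635 - 1.0250i, 0.5844 - 1.5184i


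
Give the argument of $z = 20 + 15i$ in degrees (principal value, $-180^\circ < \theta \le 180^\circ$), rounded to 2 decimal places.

θ = arctan(b/a) = arctan(15/20) (quadrant-adjusted) = 36.87°


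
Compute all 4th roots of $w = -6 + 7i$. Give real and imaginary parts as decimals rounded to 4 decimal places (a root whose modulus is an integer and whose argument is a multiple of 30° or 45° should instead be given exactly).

|w| = sqrt(85) ≈ 9.219544, arg(w) ≈ 130.601295°
Root modulus = sqrt(85)^(1/4) ≈ 1.742518
Root arguments: θ_k = (arg(w) + 360°k)/4 for k = 0, 1, ..., 3
Compute each root as (root modulus)(cos θ_k + i sin θ_k) using full-precision intermediates, then round to 4 decimal places.
Roots: 1.4672 + 0.9401i, -0.9401 + 1.4672i, -1.4672 - 0.9401i, 0.9401 - 1.4672i


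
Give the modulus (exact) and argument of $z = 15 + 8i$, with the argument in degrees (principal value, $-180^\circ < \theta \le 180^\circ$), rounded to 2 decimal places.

|z| = sqrt(15^2 + 8^2) = 17
arg(z) = arctan(b/a) = arctan(8/15) (quadrant-adjusted) = 28.07°


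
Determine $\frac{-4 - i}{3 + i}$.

Multiply numerator and denominator by conjugate (3 - i):
= (-4 - i)(3 - i) / (3^2 + 1^2)
= (-13 + i) / 10
= -13/10 + (1/10)i


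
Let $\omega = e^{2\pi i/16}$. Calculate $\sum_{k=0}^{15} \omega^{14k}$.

Let ζ = ω^14 = e^(2πi·14/16). Since 16 ∤ 14, ζ ≠ 1.
Sum = Σ_{k=0}^{15} ζ^k = (ζ^16 - 1)/(ζ - 1) = (ω^{14·16} - 1)/(ζ - 1) = (1 - 1)/(ζ - 1) = 0


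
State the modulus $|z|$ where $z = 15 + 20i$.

|z| = sqrt(a^2 + b^2) = sqrt(15^2 + 20^2) = sqrt(625) = 25


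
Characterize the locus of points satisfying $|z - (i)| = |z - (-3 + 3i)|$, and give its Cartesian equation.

|z - z1| = |z - z2| means z is equidistant from z1 and z2,
i.e. the perpendicular bisector of the segment from (0, 1) to (-3, 3) (midpoint (-3/2, 2)).
With z = x + yi, square both sides:
(x - 0)^2 + (y - 1)^2 = (x - (-3))^2 + (y - 3)^2
The x^2 and y^2 terms cancel: -6x + 4y = 18 - 1 = 17
Simplify: 6x - 4y = -17
Locus: Perpendicular bisector of the segment from (0, 1) to (-3, 3): the line 6x - 4y = -17


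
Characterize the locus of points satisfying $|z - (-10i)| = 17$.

|z - z0| = r describes a circle centered at z0 with radius r
Here z0 = -10i and r = 17
Locus: Circle centered at (0, -10) with radius 17


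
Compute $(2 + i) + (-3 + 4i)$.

(2 + (-3)) + (1 + 4)i = -1 + 5i


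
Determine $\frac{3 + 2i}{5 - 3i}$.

Multiply numerator and denominator by conjugate (5 + 3i):
= (3 + 2i)(5 + 3i) / (5^2 + (-3)^2)
= (9 + 19i) / 34
= 9/34 + (19/34)i


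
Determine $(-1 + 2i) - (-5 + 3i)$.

(-1 - (-5)) + (2 - 3)i = 4 - i


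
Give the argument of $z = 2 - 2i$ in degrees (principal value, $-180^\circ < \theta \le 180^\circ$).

θ = arctan(b/a) = arctan(-2/2) (quadrant-adjusted) = -45°


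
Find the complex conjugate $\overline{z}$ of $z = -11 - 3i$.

If z = a + bi, then conjugate(z) = a - bi
conjugate(-11 - 3i) = -11 + 3i


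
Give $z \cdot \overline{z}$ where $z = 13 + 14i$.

z * conjugate(z) = |z|^2 = a^2 + b^2
= 13^2 + 14^2 = 365


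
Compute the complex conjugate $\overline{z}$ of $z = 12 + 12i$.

If z = a + bi, then conjugate(z) = a - bi
conjugate(12 + 12i) = 12 - 12i


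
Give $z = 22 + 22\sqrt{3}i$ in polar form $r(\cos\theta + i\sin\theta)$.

r = |z| = sqrt(a^2 + b^2) = sqrt((22)^2 + (22*sqrt(3))^2) = sqrt(484 + 1452) = sqrt(1936) = 44
θ = arctan(b/a) = arctan(38.1051/22) (quadrant-adjusted) = 60°
z = 44(cos 60° + i sin 60°)


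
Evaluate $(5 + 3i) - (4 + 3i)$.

(5 - 4) + (3 - 3)i = 1


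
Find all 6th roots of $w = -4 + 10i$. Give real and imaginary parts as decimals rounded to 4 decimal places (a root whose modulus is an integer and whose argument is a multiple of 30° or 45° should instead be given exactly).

|w| = sqrt(116) ≈ 10.770330, arg(w) ≈ 111.801409°
Root modulus = sqrt(116)^(1/6) ≈ 1.486066
Root arguments: θ_k = (arg(w) + 360°k)/6 for k = 0, 1, ..., 5
Compute each root as (root modulus)(cos θ_k + i sin θ_k) using full-precision intermediates, then round to 4 decimal places.
Roots: 1.4082 + 0.4748i, 0.2929 + 1.4569i, -1.1153 + 0.9821i, -1.4082 - 0.4748i, -0.2929 - 1.4569i, 1.1153 - 0.9821i


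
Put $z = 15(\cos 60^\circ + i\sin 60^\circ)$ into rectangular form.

a = r cos θ = 15 * 1/2 = 15/2
b = r sin θ = 15 * sqrt(3)/2 = 15*sqrt(3)/2
z = 15/2 + (15*sqrt(3)/2)i


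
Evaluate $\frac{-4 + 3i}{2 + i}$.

Multiply numerator and denominator by conjugate (2 - i):
= (-4 + 3i)(2 - i) / (2^2 + 1^2)
= (-5 + 10i) / 5
= -1 + 2i


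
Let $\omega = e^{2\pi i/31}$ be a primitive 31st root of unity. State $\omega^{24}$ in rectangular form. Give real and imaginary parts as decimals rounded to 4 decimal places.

ω^24 = e^(2πi·24/31) = e^(i·48π/31)
= cos(48π/31) + i sin(48π/31)
= 0.1514 - 0.9885i


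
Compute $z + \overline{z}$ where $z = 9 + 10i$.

z + conjugate(z) = (a + bi) + (a - bi) = 2a
= 2 * 9 = 18


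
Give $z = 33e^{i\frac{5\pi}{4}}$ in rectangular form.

a = r cos θ = 33 * -sqrt(2)/2 = -33*sqrt(2)/2
b = r sin θ = 33 * -sqrt(2)/2 = -33*sqrt(2)/2
z = -33*sqrt(2)/2 - (33*sqrt(2)/2)i


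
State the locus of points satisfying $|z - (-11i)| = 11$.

|z - z0| = r describes a circle centered at z0 with radius r
Here z0 = -11i and r = 11
Locus: Circle centered at (0, -11) with radius 11


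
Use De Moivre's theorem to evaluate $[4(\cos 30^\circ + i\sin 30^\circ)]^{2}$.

By De Moivre: z^n = r^n(cos(nθ) + i sin(nθ))
= 4^2(cos(2*30°) + i sin(2*30°))
= 16(cos 60° + i sin 60°)
= 8 + 8*sqrt(3)i


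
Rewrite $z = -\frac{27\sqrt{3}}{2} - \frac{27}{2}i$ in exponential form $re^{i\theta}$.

r = |z| = sqrt((-27*sqrt(3)/2)^2 + (-27/2)^2) = sqrt(2187/4 + 729/4) = sqrt(729) = 27
θ = arctan(b/a) = arctan(-13.5/-23.3827) (quadrant-adjusted) = -150° = -5π/6
z = 27e^(-i*5π/6)


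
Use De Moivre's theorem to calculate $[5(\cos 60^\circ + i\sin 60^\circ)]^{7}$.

By De Moivre: z^n = r^n(cos(nθ) + i sin(nθ))
= 5^7(cos(7*60°) + i sin(7*60°))
= 78125(cos 60° + i sin 60°)
= 78125/2 + (78125*sqrt(3)/2)i


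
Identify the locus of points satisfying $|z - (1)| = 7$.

|z - z0| = r describes a circle centered at z0 with radius r
Here z0 = 1 and r = 7
Locus: Circle centered at (1, 0) with radius 7


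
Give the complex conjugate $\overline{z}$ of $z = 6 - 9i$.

If z = a + bi, then conjugate(z) = a - bi
conjugate(6 - 9i) = 6 + 9i


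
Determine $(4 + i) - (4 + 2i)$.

(4 - 4) + (1 - 2)i = -i


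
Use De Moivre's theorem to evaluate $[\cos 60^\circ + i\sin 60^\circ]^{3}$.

By De Moivre: z^n = r^n(cos(nθ) + i sin(nθ))
= 1^3(cos(3*60°) + i sin(3*60°))
= 1(cos 180° + i sin 180°)
= -1


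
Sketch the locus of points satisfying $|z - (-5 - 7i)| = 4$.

|z - z0| = r describes a circle centered at z0 with radius r
Here z0 = -5 - 7i and r = 4
Locus: Circle centered at (-5, -7) with radius 4


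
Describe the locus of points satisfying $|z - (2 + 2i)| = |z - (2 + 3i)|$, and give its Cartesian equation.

|z - z1| = |z - z2| means z is equidistant from z1 and z2,
i.e. the perpendicular bisector of the segment from (2, 2) to (2, 3) (midpoint (2, 5/2)).
With z = x + yi, square both sides:
(x - 2)^2 + (y - 2)^2 = (x - 2)^2 + (y - 3)^2
The x^2 and y^2 terms cancel: 0x + 2y = 13 - 8 = 5
Simplify: y = 5/2
Locus: Perpendicular bisector of the segment from (2, 2) to (2, 3): the line y = 5/2


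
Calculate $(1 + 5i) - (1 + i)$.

(1 - 1) + (5 - 1)i = 4i


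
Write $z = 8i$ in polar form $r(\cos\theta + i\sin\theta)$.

r = |z| = sqrt(a^2 + b^2) = sqrt((0)^2 + (8)^2) = sqrt(0 + 64) = sqrt(64) = 8
a = 0 and b > 0, so z lies on the positive imaginary axis: θ = 90°
z = 8(cos 90° + i sin 90°)


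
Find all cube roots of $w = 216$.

|w| = 216, arg(w) = 0°
Root modulus = 216^(1/3) = 6
Root arguments: θ_k = (0° + 360°k)/3 for k = 0, 1, ..., 2
Roots: 6, -3 + 3*sqrt(3)i, -3 - 3*sqrt(3)i


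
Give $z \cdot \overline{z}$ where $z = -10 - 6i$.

z * conjugate(z) = |z|^2 = a^2 + b^2
= (-10)^2 + (-6)^2 = 136


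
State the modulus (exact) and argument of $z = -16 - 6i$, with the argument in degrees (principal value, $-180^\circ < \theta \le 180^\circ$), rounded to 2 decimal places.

|z| = sqrt((-16)^2 + (-6)^2) = sqrt(292)
arg(z) = arctan(b/a) = arctan(-6/-16) (quadrant-adjusted) = -159.44°


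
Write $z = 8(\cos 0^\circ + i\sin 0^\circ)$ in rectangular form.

a = r cos θ = 8 * 1 = 8
b = r sin θ = 8 * 0 = 0
z = 8


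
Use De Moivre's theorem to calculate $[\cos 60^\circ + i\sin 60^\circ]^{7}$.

By De Moivre: z^n = r^n(cos(nθ) + i sin(nθ))
= 1^7(cos(7*60°) + i sin(7*60°))
= 1(cos 60° + i sin 60°)
= 1/2 + (sqrt(3)/2)i


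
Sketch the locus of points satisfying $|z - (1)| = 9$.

|z - z0| = r describes a circle centered at z0 with radius r
Here z0 = 1 and r = 9
Locus: Circle centered at (1, 0) with radius 9


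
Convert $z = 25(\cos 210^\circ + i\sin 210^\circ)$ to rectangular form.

a = r cos θ = 25 * -sqrt(3)/2 = -25*sqrt(3)/2
b = r sin θ = 25 * -1/2 = -25/2
z = -25*sqrt(3)/2 - (25/2)i


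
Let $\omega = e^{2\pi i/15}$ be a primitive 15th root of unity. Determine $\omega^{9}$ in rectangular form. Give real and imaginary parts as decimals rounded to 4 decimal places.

ω^9 = e^(2πi·9/15) = e^(i·6π/5)
= cos(6π/5) + i sin(6π/5)
= -0.8090 - 0.5878i


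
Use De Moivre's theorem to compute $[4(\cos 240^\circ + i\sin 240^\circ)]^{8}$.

By De Moivre: z^n = r^n(cos(nθ) + i sin(nθ))
= 4^8(cos(8*240°) + i sin(8*240°))
= 65536(cos 120° + i sin 120°)
= -32768 + 32768*sqrt(3)i


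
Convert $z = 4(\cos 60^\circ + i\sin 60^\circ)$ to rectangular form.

a = r cos θ = 4 * 1/2 = 2
b = r sin θ = 4 * sqrt(3)/2 = 2*sqrt(3)
z = 2 + 2*sqrt(3)i


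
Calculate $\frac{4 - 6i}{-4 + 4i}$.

Multiply numerator and denominator by conjugate (-4 - 4i):
= (4 - 6i)(-4 - 4i) / ((-4)^2 + 4^2)
= (-40 + 8i) / 32
Divide through by 8: (-5 + i) / 4
= -5/4 + (1/4)i


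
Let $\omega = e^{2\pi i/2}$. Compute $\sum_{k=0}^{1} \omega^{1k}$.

Let ζ = ω^1 = e^(2πi·1/2). Since 2 ∤ 1, ζ ≠ 1.
Sum = Σ_{k=0}^{1} ζ^k = (ζ^2 - 1)/(ζ - 1) = (ω^{1·2} - 1)/(ζ - 1) = (1 - 1)/(ζ - 1) = 0


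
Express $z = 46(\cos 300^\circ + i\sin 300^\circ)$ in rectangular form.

a = r cos θ = 46 * 1/2 = 23
b = r sin θ = 46 * -sqrt(3)/2 = -23*sqrt(3)
z = 23 - 23*sqrt(3)i


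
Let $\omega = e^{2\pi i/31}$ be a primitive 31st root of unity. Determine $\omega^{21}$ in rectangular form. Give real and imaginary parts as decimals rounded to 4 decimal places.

ω^21 = e^(2πi·21/31) = e^(i·42π/31)
= cos(42π/31) + i sin(42π/31)
= -0.4404 - 0.8978i


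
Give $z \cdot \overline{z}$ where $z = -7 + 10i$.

z * conjugate(z) = |z|^2 = a^2 + b^2
= (-7)^2 + 10^2 = 149


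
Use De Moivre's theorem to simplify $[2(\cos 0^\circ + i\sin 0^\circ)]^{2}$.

By De Moivre: z^n = r^n(cos(nθ) + i sin(nθ))
= 2^2(cos(2*0°) + i sin(2*0°))
= 4(cos 0° + i sin 0°)
= 4


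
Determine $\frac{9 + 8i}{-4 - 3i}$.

Multiply numerator and denominator by conjugate (-4 + 3i):
= (9 + 8i)(-4 + 3i) / ((-4)^2 + (-3)^2)
= (-60 - 5i) / 25
Divide through by 5: (-12 - i) / 5
= -12/5 - (1/5)i


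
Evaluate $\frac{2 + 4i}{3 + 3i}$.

Multiply numerator and denominator by conjugate (3 - 3i):
= (2 + 4i)(3 - 3i) / (3^2 + 3^2)
= (18 + 6i) / 18
Divide through by 6: (3 + i) / 3
= 1 + (1/3)i


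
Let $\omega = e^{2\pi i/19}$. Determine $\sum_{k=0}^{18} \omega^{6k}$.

Let ζ = ω^6 = e^(2πi·6/19). Since 19 ∤ 6, ζ ≠ 1.
Sum = Σ_{k=0}^{18} ζ^k = (ζ^19 - 1)/(ζ - 1) = (ω^{6·19} - 1)/(ζ - 1) = (1 - 1)/(ζ - 1) = 0


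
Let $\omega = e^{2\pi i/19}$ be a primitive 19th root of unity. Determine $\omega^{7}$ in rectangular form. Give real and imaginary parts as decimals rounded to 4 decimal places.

ω^7 = e^(2πi·7/19) = e^(i·14π/19)
= cos(14π/19) + i sin(14π/19)
= -0.6773 + 0.7357i


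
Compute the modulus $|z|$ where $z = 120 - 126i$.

|z| = sqrt(a^2 + b^2) = sqrt(120^2 + (-126)^2) = sqrt(30276) = 174


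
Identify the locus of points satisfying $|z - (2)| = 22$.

|z - z0| = r describes a circle centered at z0 with radius r
Here z0 = 2 and r = 22
Locus: Circle centered at (2, 0) with radius 22


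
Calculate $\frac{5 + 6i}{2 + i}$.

Multiply numerator and denominator by conjugate (2 - i):
= (5 + 6i)(2 - i) / (2^2 + 1^2)
= (16 + 7i) / 5
= 16/5 + (7/5)i


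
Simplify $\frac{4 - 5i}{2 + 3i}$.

Multiply numerator and denominator by conjugate (2 - 3i):
= (4 - 5i)(2 - 3i) / (2^2 + 3^2)
= (-7 - 22i) / 13
= -7/13 - (22/13)i


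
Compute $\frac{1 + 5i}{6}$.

Divisor is real, so divide each part by 6:
= 1/6 + (5/6)i


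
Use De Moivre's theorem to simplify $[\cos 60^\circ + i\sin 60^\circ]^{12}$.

By De Moivre: z^n = r^n(cos(nθ) + i sin(nθ))
= 1^12(cos(12*60°) + i sin(12*60°))
= 1(cos 0° + i sin 0°)
= 1


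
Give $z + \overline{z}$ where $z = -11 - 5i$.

z + conjugate(z) = (a + bi) + (a - bi) = 2a
= 2 * (-11) = -22


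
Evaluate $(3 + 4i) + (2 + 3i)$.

(3 + 2) + (4 + 3)i = 5 + 7i


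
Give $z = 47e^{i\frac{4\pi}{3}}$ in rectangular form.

a = r cos θ = 47 * -1/2 = -47/2
b = r sin θ = 47 * -sqrt(3)/2 = -47*sqrt(3)/2
z = -47/2 - (47*sqrt(3)/2)i


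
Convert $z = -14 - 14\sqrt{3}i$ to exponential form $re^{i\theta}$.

r = |z| = sqrt((-14)^2 + (-14*sqrt(3))^2) = sqrt(196 + 588) = sqrt(784) = 28
θ = arctan(b/a) = arctan(-24.2487/-14) (quadrant-adjusted) = -120° = -2π/3
z = 28e^(-i*2π/3)


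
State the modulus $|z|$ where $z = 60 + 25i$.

|z| = sqrt(a^2 + b^2) = sqrt(60^2 + 25^2) = sqrt(4225) = 65


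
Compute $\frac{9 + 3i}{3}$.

Divisor is real, so divide each part by 3:
= 3 + i


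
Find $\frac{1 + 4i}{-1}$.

Divisor is real, so divide each part by -1:
= -1 - 4i


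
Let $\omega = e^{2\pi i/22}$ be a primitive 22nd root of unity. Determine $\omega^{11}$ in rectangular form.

ω^11 = e^(2πi·11/22) = e^(i·1π)
= cos(1π) + i sin(1π)
= -1


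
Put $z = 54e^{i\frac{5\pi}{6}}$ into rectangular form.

a = r cos θ = 54 * -sqrt(3)/2 = -27*sqrt(3)
b = r sin θ = 54 * 1/2 = 27
z = -27*sqrt(3) + 27i


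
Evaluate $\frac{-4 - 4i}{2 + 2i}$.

Multiply numerator and denominator by conjugate (2 - 2i):
= (-4 - 4i)(2 - 2i) / (2^2 + 2^2)
= (-16) / 8
= -2


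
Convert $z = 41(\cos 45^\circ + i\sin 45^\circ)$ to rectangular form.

a = r cos θ = 41 * sqrt(2)/2 = 41*sqrt(2)/2
b = r sin θ = 41 * sqrt(2)/2 = 41*sqrt(2)/2
z = 41*sqrt(2)/2 + (41*sqrt(2)/2)i


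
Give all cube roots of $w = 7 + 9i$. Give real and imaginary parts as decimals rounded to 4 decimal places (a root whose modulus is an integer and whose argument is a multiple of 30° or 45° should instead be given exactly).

|w| = sqrt(130) ≈ 11.401754, arg(w) ≈ 52.125016°
Root modulus = sqrt(130)^(1/3) ≈ 2.250733
Root arguments: θ_k = (arg(w) + 360°k)/3 for k = 0, 1, ..., 2
Compute each root as (root modulus)(cos θ_k + i sin θ_k) using full-precision intermediates, then round to 4 decimal places.
Roots: 2.1480 + 0.6721i, -1.6561 + 1.5242i, -0.4919 - 2.1963i


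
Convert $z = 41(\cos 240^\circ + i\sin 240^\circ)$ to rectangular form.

a = r cos θ = 41 * -1/2 = -41/2
b = r sin θ = 41 * -sqrt(3)/2 = -41*sqrt(3)/2
z = -41/2 - (41*sqrt(3)/2)i


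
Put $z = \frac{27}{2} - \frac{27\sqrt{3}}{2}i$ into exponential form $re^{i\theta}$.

r = |z| = sqrt((27/2)^2 + (-27*sqrt(3)/2)^2) = sqrt(729/4 + 2187/4) = sqrt(729) = 27
θ = arctan(b/a) = arctan(-23.3827/13.5) (quadrant-adjusted) = -60° = -π/3
z = 27e^(-i*π/3)


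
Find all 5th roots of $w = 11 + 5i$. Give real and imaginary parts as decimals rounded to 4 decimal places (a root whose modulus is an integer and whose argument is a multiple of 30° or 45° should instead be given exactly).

|w| = sqrt(146) ≈ 12.083046, arg(w) ≈ 24.443955°
Root modulus = sqrt(146)^(1/5) ≈ 1.646021
Root arguments: θ_k = (arg(w) + 360°k)/5 for k = 0, 1, ..., 4
Compute each root as (root modulus)(cos θ_k + i sin θ_k) using full-precision intermediates, then round to 4 decimal places.
Roots: 1.6400 + 0.1403i, 0.3734 + 1.6031i, -1.4093 + 0.8505i, -1.2444 - 1.0775i, 0.6402 - 1.5164i


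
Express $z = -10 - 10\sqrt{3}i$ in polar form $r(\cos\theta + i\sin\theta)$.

r = |z| = sqrt(a^2 + b^2) = sqrt((-10)^2 + (-10*sqrt(3))^2) = sqrt(100 + 300) = sqrt(400) = 20
θ = arctan(b/a) = arctan(-17.3205/-10) (quadrant-adjusted) = 240°
z = 20(cos 240° + i sin 240°)


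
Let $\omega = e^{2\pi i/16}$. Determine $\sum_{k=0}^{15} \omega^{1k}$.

Let ζ = ω^1 = e^(2πi·1/16). Since 16 ∤ 1, ζ ≠ 1.
Sum = Σ_{k=0}^{15} ζ^k = (ζ^16 - 1)/(ζ - 1) = (ω^{1·16} - 1)/(ζ - 1) = (1 - 1)/(ζ - 1) = 0


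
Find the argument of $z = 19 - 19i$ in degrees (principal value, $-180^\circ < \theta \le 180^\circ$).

θ = arctan(b/a) = arctan(-19/19) (quadrant-adjusted) = -45°


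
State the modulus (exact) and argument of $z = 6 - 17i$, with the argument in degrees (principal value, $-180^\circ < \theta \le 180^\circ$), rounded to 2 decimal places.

|z| = sqrt(6^2 + (-17)^2) = sqrt(325)
arg(z) = arctan(b/a) = arctan(-17/6) (quadrant-adjusted) = -70.56°


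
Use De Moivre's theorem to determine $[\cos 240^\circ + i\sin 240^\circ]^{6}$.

By De Moivre: z^n = r^n(cos(nθ) + i sin(nθ))
= 1^6(cos(6*240°) + i sin(6*240°))
= 1(cos 0° + i sin 0°)
= 1


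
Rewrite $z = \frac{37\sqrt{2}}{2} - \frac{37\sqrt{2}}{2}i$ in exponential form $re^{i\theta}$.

r = |z| = sqrt((37*sqrt(2)/2)^2 + (-37*sqrt(2)/2)^2) = sqrt(1369/2 + 1369/2) = sqrt(1369) = 37
θ = arctan(b/a) = arctan(-26.163/26.163) (quadrant-adjusted) = -45° = -π/4
z = 37e^(-i*π/4)


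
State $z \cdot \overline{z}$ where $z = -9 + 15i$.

z * conjugate(z) = |z|^2 = a^2 + b^2
= (-9)^2 + 15^2 = 306


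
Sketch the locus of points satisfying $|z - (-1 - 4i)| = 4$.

|z - z0| = r describes a circle centered at z0 with radius r
Here z0 = -1 - 4i and r = 4
Locus: Circle centered at (-1, -4) with radius 4


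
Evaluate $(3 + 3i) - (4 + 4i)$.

(3 - 4) + (3 - 4)i = -1 - i


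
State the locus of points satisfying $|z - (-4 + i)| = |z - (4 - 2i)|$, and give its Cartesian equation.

|z - z1| = |z - z2| means z is equidistant from z1 and z2,
i.e. the perpendicular bisector of the segment from (-4, 1) to (4, -2) (midpoint (0, -1/2)).
With z = x + yi, square both sides:
(x - (-4))^2 + (y - 1)^2 = (x - 4)^2 + (y - (-2))^2
The x^2 and y^2 terms cancel: 16x + (-6)y = 20 - 17 = 3
Simplify: 16x - 6y = 3
Locus: Perpendicular bisector of the segment from (-4, 1) to (4, -2): the line 16x - 6y = 3


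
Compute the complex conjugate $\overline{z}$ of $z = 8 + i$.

If z = a + bi, then conjugate(z) = a - bi
conjugate(8 + i) = 8 - i


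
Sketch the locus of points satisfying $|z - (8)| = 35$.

|z - z0| = r describes a circle centered at z0 with radius r
Here z0 = 8 and r = 35
Locus: Circle centered at (8, 0) with radius 35


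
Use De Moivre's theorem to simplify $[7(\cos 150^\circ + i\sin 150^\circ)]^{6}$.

By De Moivre: z^n = r^n(cos(nθ) + i sin(nθ))
= 7^6(cos(6*150°) + i sin(6*150°))
= 117649(cos 180° + i sin 180°)
= -117649


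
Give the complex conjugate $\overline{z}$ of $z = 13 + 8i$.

If z = a + bi, then conjugate(z) = a - bi
conjugate(13 + 8i) = 13 - 8i


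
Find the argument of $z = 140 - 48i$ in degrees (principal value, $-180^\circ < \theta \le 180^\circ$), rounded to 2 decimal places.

θ = arctan(b/a) = arctan(-48/140) (quadrant-adjusted) = -18.92°


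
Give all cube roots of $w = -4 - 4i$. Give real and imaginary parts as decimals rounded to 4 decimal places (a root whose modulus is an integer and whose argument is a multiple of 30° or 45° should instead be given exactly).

|w| = sqrt(32) ≈ 5.656854, arg(w) = 225°
Root modulus = sqrt(32)^(1/3) ≈ 1.781797
Root arguments: θ_k = (225° + 360°k)/3 for k = 0, 1, ..., 2
Compute each root as (root modulus)(cos θ_k + i sin θ_k) using full-precision intermediates, then round to 4 decimal places.
Roots: 0.4612 + 1.7211i, -1.7211 - 0.4612i, 1.2599 - 1.2599i


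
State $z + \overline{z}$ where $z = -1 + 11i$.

z + conjugate(z) = (a + bi) + (a - bi) = 2a
= 2 * (-1) = -2


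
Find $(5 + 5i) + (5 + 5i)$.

(5 + 5) + (5 + 5)i = 10 + 10i


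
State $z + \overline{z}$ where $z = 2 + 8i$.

z + conjugate(z) = (a + bi) + (a - bi) = 2a
= 2 * 2 = 4


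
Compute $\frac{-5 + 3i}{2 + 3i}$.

Multiply numerator and denominator by conjugate (2 - 3i):
= (-5 + 3i)(2 - 3i) / (2^2 + 3^2)
= (-1 + 21i) / 13
= -1/13 + (21/13)i


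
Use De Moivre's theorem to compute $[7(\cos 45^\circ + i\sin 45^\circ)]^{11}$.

By De Moivre: z^n = r^n(cos(nθ) + i sin(nθ))
= 7^11(cos(11*45°) + i sin(11*45°))
= 1977326743(cos 135° + i sin 135°)
= -1977326743*sqrt(2)/2 + (1977326743*sqrt(2)/2)i


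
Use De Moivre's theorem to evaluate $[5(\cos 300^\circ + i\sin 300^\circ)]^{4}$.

By De Moivre: z^n = r^n(cos(nθ) + i sin(nθ))
= 5^4(cos(4*300°) + i sin(4*300°))
= 625(cos 120° + i sin 120°)
= -625/2 + (625*sqrt(3)/2)i


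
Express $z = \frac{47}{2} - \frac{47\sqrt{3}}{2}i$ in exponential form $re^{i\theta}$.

r = |z| = sqrt((47/2)^2 + (-47*sqrt(3)/2)^2) = sqrt(2209/4 + 6627/4) = sqrt(2209) = 47
θ = arctan(b/a) = arctan(-40.7032/23.5) (quadrant-adjusted) = -60° = -π/3
z = 47e^(-i*π/3)


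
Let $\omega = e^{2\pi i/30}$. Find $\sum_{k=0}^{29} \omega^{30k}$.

Since 30 divides 30, ω^30 = (ω^30)^1 = 1^1 = 1, so every term is 1.
Sum = 30 · 1 = 30


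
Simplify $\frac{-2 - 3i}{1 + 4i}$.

Multiply numerator and denominator by conjugate (1 - 4i):
= (-2 - 3i)(1 - 4i) / (1^2 + 4^2)
= (-14 + 5i) / 17
= -14/17 + (5/17)i


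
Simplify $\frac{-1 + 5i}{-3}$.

Divisor is real, so divide each part by -3:
= 1/3 - (5/3)i


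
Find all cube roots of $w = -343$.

|w| = 343, arg(w) = 180°
Root modulus = 343^(1/3) = 7
Root arguments: θ_k = (180° + 360°k)/3 for k = 0, 1, ..., 2
Roots: 7/2 + (7*sqrt(3)/2)i, -7, 7/2 - (7*sqrt(3)/2)i


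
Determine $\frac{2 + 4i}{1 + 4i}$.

Multiply numerator and denominator by conjugate (1 - 4i):
= (2 + 4i)(1 - 4i) / (1^2 + 4^2)
= (18 - 4i) / 17
= 18/17 - (4/17)i


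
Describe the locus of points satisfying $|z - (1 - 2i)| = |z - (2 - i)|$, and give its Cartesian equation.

|z - z1| = |z - z2| means z is equidistant from z1 and z2,
i.e. the perpendicular bisector of the segment from (1, -2) to (2, -1) (midpoint (3/2, -3/2)).
With z = x + yi, square both sides:
(x - 1)^2 + (y - (-2))^2 = (x - 2)^2 + (y - (-1))^2
The x^2 and y^2 terms cancel: 2x + 2y = 5 - 5 = 0
Simplify: x + y = 0
Locus: Perpendicular bisector of the segment from (1, -2) to (2, -1): the line x + y = 0


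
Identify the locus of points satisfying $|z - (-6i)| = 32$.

|z - z0| = r describes a circle centered at z0 with radius r
Here z0 = -6i and r = 32
Locus: Circle centered at (0, -6) with radius 32


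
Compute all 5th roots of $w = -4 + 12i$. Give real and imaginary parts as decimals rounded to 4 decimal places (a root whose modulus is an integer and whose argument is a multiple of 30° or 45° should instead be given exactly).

|w| = sqrt(160) ≈ 12.649111, arg(w) ≈ 108.434949°
Root modulus = sqrt(160)^(1/5) ≈ 1.661162
Root arguments: θ_k = (arg(w) + 360°k)/5 for k = 0, 1, ..., 4
Compute each root as (root modulus)(cos θ_k + i sin θ_k) using full-precision intermediates, then round to 4 decimal places.
Roots: 1.5436 + 0.6139i, -0.1068 + 1.6577i, -1.6096 + 0.4107i, -0.8880 - 1.4039i, 1.0608 - 1.2783i


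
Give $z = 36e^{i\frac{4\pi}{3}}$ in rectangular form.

a = r cos θ = 36 * -1/2 = -18
b = r sin θ = 36 * -sqrt(3)/2 = -18*sqrt(3)
z = -18 - 18*sqrt(3)i


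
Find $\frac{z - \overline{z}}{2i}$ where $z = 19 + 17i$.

z - conjugate(z) = 2bi
(z - conjugate(z))/(2i) = 2bi/(2i) = b = 17


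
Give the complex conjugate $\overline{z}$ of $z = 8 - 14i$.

If z = a + bi, then conjugate(z) = a - bi
conjugate(8 - 14i) = 8 + 14i


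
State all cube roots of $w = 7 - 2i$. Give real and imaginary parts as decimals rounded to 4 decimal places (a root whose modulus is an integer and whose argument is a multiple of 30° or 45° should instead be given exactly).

|w| = sqrt(53) ≈ 7.280110, arg(w) ≈ 344.054604°
Root modulus = sqrt(53)^(1/3) ≈ 1.938114
Root arguments: θ_k = (arg(w) + 360°k)/3 for k = 0, 1, ..., 2
Compute each root as (root modulus)(cos θ_k + i sin θ_k) using full-precision intermediates, then round to 4 decimal places.
Roots: -0.8094 + 1.7610i, -1.1204 - 1.5815i, 1.9298 - 0.1795i


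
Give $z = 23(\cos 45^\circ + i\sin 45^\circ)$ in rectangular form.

a = r cos θ = 23 * sqrt(2)/2 = 23*sqrt(2)/2
b = r sin θ = 23 * sqrt(2)/2 = 23*sqrt(2)/2
z = 23*sqrt(2)/2 + (23*sqrt(2)/2)i


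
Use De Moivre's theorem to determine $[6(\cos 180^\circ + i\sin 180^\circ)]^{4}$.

By De Moivre: z^n = r^n(cos(nθ) + i sin(nθ))
= 6^4(cos(4*180°) + i sin(4*180°))
= 1296(cos 0° + i sin 0°)
= 1296


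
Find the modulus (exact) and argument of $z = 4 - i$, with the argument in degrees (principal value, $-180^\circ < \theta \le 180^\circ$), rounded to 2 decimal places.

|z| = sqrt(4^2 + (-1)^2) = sqrt(17)
arg(z) = arctan(b/a) = arctan(-1/4) (quadrant-adjusted) = -14.04°


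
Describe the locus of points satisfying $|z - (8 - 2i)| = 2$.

|z - z0| = r describes a circle centered at z0 with radius r
Here z0 = 8 - 2i and r = 2
Locus: Circle centered at (8, -2) with radius 2


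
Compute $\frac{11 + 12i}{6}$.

Divisor is real, so divide each part by 6:
= 11/6 + 2i


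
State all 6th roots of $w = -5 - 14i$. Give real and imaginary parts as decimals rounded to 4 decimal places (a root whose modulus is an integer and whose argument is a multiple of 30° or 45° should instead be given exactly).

|w| = sqrt(221) ≈ 14.866069, arg(w) ≈ 250.346176°
Root modulus = sqrt(221)^(1/6) ≈ 1.568072
Root arguments: θ_k = (arg(w) + 360°k)/6 for k = 0, 1, ..., 5
Compute each root as (root modulus)(cos θ_k + i sin θ_k) using full-precision intermediates, then round to 4 decimal places.
Roots: 1.1703 + 1.0436i, -0.3186 + 1.5354i, -1.4890 + 0.4917i, -1.1703 - 1.0436i, 0.3186 - 1.5354i, 1.4890 - 0.4917i


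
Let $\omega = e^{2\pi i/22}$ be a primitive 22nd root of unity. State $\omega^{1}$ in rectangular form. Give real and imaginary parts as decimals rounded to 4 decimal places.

ω^1 = e^(2πi·1/22) = e^(i·1π/11)
= cos(1π/11) + i sin(1π/11)
= 0.9595 + 0.2817i


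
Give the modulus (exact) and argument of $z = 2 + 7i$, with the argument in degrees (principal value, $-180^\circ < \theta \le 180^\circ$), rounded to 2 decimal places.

|z| = sqrt(2^2 + 7^2) = sqrt(53)
arg(z) = arctan(b/a) = arctan(7/2) (quadrant-adjusted) = 74.05°


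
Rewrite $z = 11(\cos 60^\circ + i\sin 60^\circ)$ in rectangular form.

a = r cos θ = 11 * 1/2 = 11/2
b = r sin θ = 11 * sqrt(3)/2 = 11*sqrt(3)/2
z = 11/2 + (11*sqrt(3)/2)i


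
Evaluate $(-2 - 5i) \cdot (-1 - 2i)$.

(a1*a2 - b1*b2) + (a1*b2 + b1*a2)i
= (2 - 10) + (4 + 5)i
= -8 + 9i


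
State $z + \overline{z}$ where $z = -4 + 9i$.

z + conjugate(z) = (a + bi) + (a - bi) = 2a
= 2 * (-4) = -8


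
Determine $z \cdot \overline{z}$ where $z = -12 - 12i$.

z * conjugate(z) = |z|^2 = a^2 + b^2
= (-12)^2 + (-12)^2 = 288


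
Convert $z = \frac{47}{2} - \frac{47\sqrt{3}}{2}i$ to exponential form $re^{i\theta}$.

r = |z| = sqrt((47/2)^2 + (-47*sqrt(3)/2)^2) = sqrt(2209/4 + 6627/4) = sqrt(2209) = 47
θ = arctan(b/a) = arctan(-40.7032/23.5) (quadrant-adjusted) = -60° = -π/3
z = 47e^(-i*π/3)


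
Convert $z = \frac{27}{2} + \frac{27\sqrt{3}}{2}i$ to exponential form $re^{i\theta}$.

r = |z| = sqrt((27/2)^2 + (27*sqrt(3)/2)^2) = sqrt(729/4 + 2187/4) = sqrt(729) = 27
θ = arctan(b/a) = arctan(23.3827/13.5) (quadrant-adjusted) = 60° = π/3
z = 27e^(i*π/3)


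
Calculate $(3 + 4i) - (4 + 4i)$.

(3 - 4) + (4 - 4)i = -1


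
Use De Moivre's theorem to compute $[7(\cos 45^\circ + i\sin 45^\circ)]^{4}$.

By De Moivre: z^n = r^n(cos(nθ) + i sin(nθ))
= 7^4(cos(4*45°) + i sin(4*45°))
= 2401(cos 180° + i sin 180°)
= -2401


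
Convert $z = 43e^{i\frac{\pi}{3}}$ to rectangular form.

a = r cos θ = 43 * 1/2 = 43/2
b = r sin θ = 43 * sqrt(3)/2 = 43*sqrt(3)/2
z = 43/2 + (43*sqrt(3)/2)i


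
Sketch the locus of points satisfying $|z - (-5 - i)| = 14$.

|z - z0| = r describes a circle centered at z0 with radius r
Here z0 = -5 - i and r = 14
Locus: Circle centered at (-5, -1) with radius 14


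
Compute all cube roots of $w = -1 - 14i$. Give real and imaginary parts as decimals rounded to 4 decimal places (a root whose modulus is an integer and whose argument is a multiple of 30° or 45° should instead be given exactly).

|w| = sqrt(197) ≈ 14.035669, arg(w) ≈ 265.914383°
Root modulus = sqrt(197)^(1/3) ≈ 2.412187
Root arguments: θ_k = (arg(w) + 360°k)/3 for k = 0, 1, ..., 2
Compute each root as (root modulus)(cos θ_k + i sin θ_k) using full-precision intermediates, then round to 4 decimal places.
Roots: 0.0573 + 2.4115i, -2.1171 - 1.1561i, 2.0598 - 1.2554i


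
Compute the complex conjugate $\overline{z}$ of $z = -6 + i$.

If z = a + bi, then conjugate(z) = a - bi
conjugate(-6 + i) = -6 - i


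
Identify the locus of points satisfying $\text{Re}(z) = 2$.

Re(z) = x where z = x + yi; the equation x = 2 is satisfied by all points with that x-coordinate
Locus: Vertical line x = 2


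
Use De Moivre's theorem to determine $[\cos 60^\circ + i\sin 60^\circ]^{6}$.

By De Moivre: z^n = r^n(cos(nθ) + i sin(nθ))
= 1^6(cos(6*60°) + i sin(6*60°))
= 1(cos 0° + i sin 0°)
= 1


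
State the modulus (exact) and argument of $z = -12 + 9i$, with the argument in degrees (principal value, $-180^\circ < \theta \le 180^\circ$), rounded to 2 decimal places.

|z| = sqrt((-12)^2 + 9^2) = 15
arg(z) = arctan(b/a) = arctan(9/-12) (quadrant-adjusted) = 143.13°


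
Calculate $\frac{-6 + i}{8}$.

Divisor is real, so divide each part by 8:
= -3/4 + (1/8)i


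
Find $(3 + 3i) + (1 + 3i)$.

(3 + 1) + (3 + 3)i = 4 + 6i


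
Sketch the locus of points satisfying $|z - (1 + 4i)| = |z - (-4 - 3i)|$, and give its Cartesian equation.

|z - z1| = |z - z2| means z is equidistant from z1 and z2,
i.e. the perpendicular bisector of the segment from (1, 4) to (-4, -3) (midpoint (-3/2, 1/2)).
With z = x + yi, square both sides:
(x - 1)^2 + (y - 4)^2 = (x - (-4))^2 + (y - (-3))^2
The x^2 and y^2 terms cancel: -10x + (-14)y = 25 - 17 = 8
Simplify: 5x + 7y = -4
Locus: Perpendicular bisector of the segment from (1, 4) to (-4, -3): the line 5x + 7y = -4


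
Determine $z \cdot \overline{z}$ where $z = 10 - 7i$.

z * conjugate(z) = |z|^2 = a^2 + b^2
= 10^2 + (-7)^2 = 149


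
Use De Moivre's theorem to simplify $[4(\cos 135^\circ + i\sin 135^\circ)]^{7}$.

By De Moivre: z^n = r^n(cos(nθ) + i sin(nθ))
= 4^7(cos(7*135°) + i sin(7*135°))
= 16384(cos 225° + i sin 225°)
= -8192*sqrt(2) - 8192*sqrt(2)i


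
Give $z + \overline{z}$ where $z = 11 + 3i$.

z + conjugate(z) = (a + bi) + (a - bi) = 2a
= 2 * 11 = 22


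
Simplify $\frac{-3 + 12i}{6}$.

Divisor is real, so divide each part by 6:
= -1/2 + 2i


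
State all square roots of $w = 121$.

|w| = 121, arg(w) = 0°
Root modulus = 121^(1/2) = 11
Root arguments: θ_k = (0° + 360°k)/2 for k = 0, 1, ..., 1
Roots: 11, -11


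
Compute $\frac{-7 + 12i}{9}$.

Divisor is real, so divide each part by 9:
= -7/9 + (4/3)i


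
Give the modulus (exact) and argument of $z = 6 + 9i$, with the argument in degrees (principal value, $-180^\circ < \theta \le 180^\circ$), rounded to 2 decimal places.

|z| = sqrt(6^2 + 9^2) = sqrt(117)
arg(z) = arctan(b/a) = arctan(9/6) (quadrant-adjusted) = 56.31°


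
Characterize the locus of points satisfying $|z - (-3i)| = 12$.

|z - z0| = r describes a circle centered at z0 with radius r
Here z0 = -3i and r = 12
Locus: Circle centered at (0, -3) with radius 12


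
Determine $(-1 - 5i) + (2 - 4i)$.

(-1 + 2) + (-5 + (-4))i = 1 - 9i


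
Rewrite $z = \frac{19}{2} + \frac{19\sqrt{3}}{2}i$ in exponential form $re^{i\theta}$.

r = |z| = sqrt((19/2)^2 + (19*sqrt(3)/2)^2) = sqrt(361/4 + 1083/4) = sqrt(361) = 19
θ = arctan(b/a) = arctan(16.4545/9.5) (quadrant-adjusted) = 60° = π/3
z = 19e^(i*π/3)


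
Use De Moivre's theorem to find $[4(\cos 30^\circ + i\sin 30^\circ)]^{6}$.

By De Moivre: z^n = r^n(cos(nθ) + i sin(nθ))
= 4^6(cos(6*30°) + i sin(6*30°))
= 4096(cos 180° + i sin 180°)
= -4096


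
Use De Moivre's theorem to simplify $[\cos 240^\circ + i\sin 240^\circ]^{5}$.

By De Moivre: z^n = r^n(cos(nθ) + i sin(nθ))
= 1^5(cos(5*240°) + i sin(5*240°))
= 1(cos 120° + i sin 120°)
= -1/2 + (sqrt(3)/2)i


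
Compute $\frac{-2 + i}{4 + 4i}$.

Multiply numerator and denominator by conjugate (4 - 4i):
= (-2 + i)(4 - 4i) / (4^2 + 4^2)
= (-4 + 12i) / 32
Divide through by 4: (-1 + 3i) / 8
= -1/8 + (3/8)i


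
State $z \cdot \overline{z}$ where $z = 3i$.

z * conjugate(z) = |z|^2 = a^2 + b^2
= 0^2 + 3^2 = 9


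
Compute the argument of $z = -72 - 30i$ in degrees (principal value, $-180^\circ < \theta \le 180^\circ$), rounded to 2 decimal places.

θ = arctan(b/a) = arctan(-30/-72) (quadrant-adjusted) = -157.38°


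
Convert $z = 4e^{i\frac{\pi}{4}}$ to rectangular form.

a = r cos θ = 4 * sqrt(2)/2 = 2*sqrt(2)
b = r sin θ = 4 * sqrt(2)/2 = 2*sqrt(2)
z = 2*sqrt(2) + 2*sqrt(2)i


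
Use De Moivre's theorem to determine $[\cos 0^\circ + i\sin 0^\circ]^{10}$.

By De Moivre: z^n = r^n(cos(nθ) + i sin(nθ))
= 1^10(cos(10*0°) + i sin(10*0°))
= 1(cos 0° + i sin 0°)
= 1


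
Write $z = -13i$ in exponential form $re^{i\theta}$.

r = |z| = sqrt((0)^2 + (-13)^2) = sqrt(0 + 169) = sqrt(169) = 13
a = 0 and b < 0, so z lies on the negative imaginary axis: θ = -90° = -π/2
z = 13e^(-i*π/2)


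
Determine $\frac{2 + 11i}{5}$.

Divisor is real, so divide each part by 5:
= 2/5 + (11/5)i


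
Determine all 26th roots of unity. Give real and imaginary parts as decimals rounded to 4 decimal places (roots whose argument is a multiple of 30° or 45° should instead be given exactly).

ω_k = e^(2πik/26) = cos(2πk/26) + i sin(2πk/26) for k = 0, 1, ..., 25
Roots: 1, 0.9709 + 0.2393i, 0.8855 + 0.4647i, 0.7485 + 0.6631i, 0.5681 + 0.8230i, 0.3546 + 0.9350i, 0.1205 + 0.9927i, -0.1205 + 0.9927i, -0.3546 + 0.9350i, -0.5681 + 0.8230i, -0.7485 + 0.6631i, -0.8855 + 0.4647i, -0.9709 + 0.2393i, -1, -0.9709 - 0.2393i, -0.8855 - 0.4647i, -0.7485 - 0.6631i, -0.5681 - 0.8230i, -0.3546 - 0.9350i, -0.1205 - 0.9927i, 0.1205 - 0.9927i, 0.3546 - 0.9350i, 0.5681 - 0.8230i, 0.7485 - 0.6631i, 0.8855 - 0.4647i, 0.9709 - 0.2393i
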